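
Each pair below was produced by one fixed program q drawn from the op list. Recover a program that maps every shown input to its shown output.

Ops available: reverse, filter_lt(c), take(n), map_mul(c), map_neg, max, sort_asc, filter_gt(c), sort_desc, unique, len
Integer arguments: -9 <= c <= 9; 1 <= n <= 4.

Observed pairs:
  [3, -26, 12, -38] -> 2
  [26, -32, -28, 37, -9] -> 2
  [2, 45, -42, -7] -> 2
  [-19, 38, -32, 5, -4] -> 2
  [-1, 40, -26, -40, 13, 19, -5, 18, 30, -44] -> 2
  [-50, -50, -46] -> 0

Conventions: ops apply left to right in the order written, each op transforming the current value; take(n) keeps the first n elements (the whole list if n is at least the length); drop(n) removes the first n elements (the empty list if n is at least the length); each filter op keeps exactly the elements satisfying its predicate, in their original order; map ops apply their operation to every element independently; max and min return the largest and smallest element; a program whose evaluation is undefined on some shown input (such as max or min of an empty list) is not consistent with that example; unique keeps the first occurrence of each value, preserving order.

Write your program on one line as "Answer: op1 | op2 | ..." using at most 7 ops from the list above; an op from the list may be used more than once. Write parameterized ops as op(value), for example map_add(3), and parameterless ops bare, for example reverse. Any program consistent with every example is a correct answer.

filter_gt(-9) | filter_gt(-6) | sort_asc | map_neg | take(2) | len

Check, running the answer program on each example:
  [3, -26, 12, -38] -> [3, 12] -> [3, 12] -> [3, 12] -> [-3, -12] -> [-3, -12] -> 2
  [26, -32, -28, 37, -9] -> [26, 37] -> [26, 37] -> [26, 37] -> [-26, -37] -> [-26, -37] -> 2
  [2, 45, -42, -7] -> [2, 45, -7] -> [2, 45] -> [2, 45] -> [-2, -45] -> [-2, -45] -> 2
  [-19, 38, -32, 5, -4] -> [38, 5, -4] -> [38, 5, -4] -> [-4, 5, 38] -> [4, -5, -38] -> [4, -5] -> 2
  [-1, 40, -26, -40, 13, 19, -5, 18, 30, -44] -> [-1, 40, 13, 19, -5, 18, 30] -> [-1, 40, 13, 19, -5, 18, 30] -> [-5, -1, 13, 18, 19, 30, 40] -> [5, 1, -13, -18, -19, -30, -40] -> [5, 1] -> 2
  [-50, -50, -46] -> [] -> [] -> [] -> [] -> [] -> 0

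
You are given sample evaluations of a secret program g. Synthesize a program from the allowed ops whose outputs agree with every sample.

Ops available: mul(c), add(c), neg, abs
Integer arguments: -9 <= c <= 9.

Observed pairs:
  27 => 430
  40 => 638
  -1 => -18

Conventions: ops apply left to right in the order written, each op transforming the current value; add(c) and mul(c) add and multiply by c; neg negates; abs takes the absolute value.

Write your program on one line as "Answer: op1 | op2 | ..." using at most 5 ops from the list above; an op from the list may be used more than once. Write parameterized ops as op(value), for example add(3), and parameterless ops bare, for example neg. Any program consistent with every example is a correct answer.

neg | mul(-8) | mul(-2) | neg | add(-2)

Check, running the answer program on each example:
  27 -> -27 -> 216 -> -432 -> 432 -> 430
  40 -> -40 -> 320 -> -640 -> 640 -> 638
  -1 -> 1 -> -8 -> 16 -> -16 -> -18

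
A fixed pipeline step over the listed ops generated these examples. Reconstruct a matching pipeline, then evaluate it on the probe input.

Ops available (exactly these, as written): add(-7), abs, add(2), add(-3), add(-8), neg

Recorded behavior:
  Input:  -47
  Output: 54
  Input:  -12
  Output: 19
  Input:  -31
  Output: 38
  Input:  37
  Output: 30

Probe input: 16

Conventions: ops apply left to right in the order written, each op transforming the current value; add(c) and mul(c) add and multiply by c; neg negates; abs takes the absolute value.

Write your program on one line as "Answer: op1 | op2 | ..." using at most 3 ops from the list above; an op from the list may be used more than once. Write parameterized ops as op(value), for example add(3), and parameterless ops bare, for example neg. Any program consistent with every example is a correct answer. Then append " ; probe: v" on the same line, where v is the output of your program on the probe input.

add(-7) | abs ; probe: 9

Check, running the answer program on each example:
  -47 -> -54 -> 54
  -12 -> -19 -> 19
  -31 -> -38 -> 38
  37 -> 30 -> 30
  probe: 16 -> 9 -> 9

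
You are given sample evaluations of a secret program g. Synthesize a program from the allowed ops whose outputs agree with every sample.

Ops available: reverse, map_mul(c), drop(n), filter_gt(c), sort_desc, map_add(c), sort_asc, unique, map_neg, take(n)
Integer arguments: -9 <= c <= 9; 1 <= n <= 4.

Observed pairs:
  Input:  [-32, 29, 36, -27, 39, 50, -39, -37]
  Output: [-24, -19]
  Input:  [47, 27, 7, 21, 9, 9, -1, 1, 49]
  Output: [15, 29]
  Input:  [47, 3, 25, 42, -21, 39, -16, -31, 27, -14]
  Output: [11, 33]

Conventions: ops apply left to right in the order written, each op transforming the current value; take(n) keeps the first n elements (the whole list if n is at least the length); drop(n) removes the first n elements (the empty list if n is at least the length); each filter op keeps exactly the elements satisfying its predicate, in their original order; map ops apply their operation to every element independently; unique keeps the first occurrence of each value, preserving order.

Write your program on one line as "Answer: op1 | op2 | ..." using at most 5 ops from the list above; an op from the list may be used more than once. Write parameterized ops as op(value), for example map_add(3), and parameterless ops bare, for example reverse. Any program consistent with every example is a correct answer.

unique | take(4) | sort_asc | take(2) | map_add(8)

Check, running the answer program on each example:
  [-32, 29, 36, -27, 39, 50, -39, -37] -> [-32, 29, 36, -27, 39, 50, -39, -37] -> [-32, 29, 36, -27] -> [-32, -27, 29, 36] -> [-32, -27] -> [-24, -19]
  [47, 27, 7, 21, 9, 9, -1, 1, 49] -> [47, 27, 7, 21, 9, -1, 1, 49] -> [47, 27, 7, 21] -> [7, 21, 27, 47] -> [7, 21] -> [15, 29]
  [47, 3, 25, 42, -21, 39, -16, -31, 27, -14] -> [47, 3, 25, 42, -21, 39, -16, -31, 27, -14] -> [47, 3, 25, 42] -> [3, 25, 42, 47] -> [3, 25] -> [11, 33]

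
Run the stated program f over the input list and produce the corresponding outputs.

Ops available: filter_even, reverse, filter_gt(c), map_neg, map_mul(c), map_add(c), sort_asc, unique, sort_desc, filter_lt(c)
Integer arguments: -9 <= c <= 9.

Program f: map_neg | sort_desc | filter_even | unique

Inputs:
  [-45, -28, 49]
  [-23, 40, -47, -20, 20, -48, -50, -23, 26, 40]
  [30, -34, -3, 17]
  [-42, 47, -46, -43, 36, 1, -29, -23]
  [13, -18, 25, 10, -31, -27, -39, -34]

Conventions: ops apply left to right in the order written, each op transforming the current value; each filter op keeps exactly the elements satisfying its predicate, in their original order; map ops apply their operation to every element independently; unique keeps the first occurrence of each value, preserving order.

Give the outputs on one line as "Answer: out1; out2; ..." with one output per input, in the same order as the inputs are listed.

[28]; [50, 48, 20, -20, -26, -40]; [34, -30]; [46, 42, -36]; [34, 18, -10]

Execution, op by op:
  [-45, -28, 49] -> [45, 28, -49] -> [45, 28, -49] -> [28] -> [28]
  [-23, 40, -47, -20, 20, -48, -50, -23, 26, 40] -> [23, -40, 47, 20, -20, 48, 50, 23, -26, -40] -> [50, 48, 47, 23, 23, 20, -20, -26, -40, -40] -> [50, 48, 20, -20, -26, -40, -40] -> [50, 48, 20, -20, -26, -40]
  [30, -34, -3, 17] -> [-30, 34, 3, -17] -> [34, 3, -17, -30] -> [34, -30] -> [34, -30]
  [-42, 47, -46, -43, 36, 1, -29, -23] -> [42, -47, 46, 43, -36, -1, 29, 23] -> [46, 43, 42, 29, 23, -1, -36, -47] -> [46, 42, -36] -> [46, 42, -36]
  [13, -18, 25, 10, -31, -27, -39, -34] -> [-13, 18, -25, -10, 31, 27, 39, 34] -> [39, 34, 31, 27, 18, -10, -13, -25] -> [34, 18, -10] -> [34, 18, -10]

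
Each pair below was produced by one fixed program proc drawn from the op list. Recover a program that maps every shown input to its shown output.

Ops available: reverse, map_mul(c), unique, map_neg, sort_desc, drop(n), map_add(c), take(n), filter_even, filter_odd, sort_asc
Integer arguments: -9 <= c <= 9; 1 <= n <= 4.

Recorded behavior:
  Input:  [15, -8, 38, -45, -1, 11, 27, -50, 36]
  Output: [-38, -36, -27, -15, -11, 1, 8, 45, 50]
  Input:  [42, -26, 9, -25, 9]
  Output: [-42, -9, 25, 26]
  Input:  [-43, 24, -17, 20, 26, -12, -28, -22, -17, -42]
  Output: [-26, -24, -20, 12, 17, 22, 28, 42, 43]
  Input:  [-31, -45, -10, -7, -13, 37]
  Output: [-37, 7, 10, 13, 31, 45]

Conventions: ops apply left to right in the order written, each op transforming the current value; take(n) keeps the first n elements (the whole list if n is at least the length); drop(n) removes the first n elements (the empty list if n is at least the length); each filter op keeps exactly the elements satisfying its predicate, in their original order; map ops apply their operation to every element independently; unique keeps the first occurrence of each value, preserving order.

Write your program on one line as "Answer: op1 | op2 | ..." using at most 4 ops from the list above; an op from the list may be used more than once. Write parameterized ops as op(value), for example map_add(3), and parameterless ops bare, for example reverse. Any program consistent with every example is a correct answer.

unique | sort_desc | map_neg

Check, running the answer program on each example:
  [15, -8, 38, -45, -1, 11, 27, -50, 36] -> [15, -8, 38, -45, -1, 11, 27, -50, 36] -> [38, 36, 27, 15, 11, -1, -8, -45, -50] -> [-38, -36, -27, -15, -11, 1, 8, 45, 50]
  [42, -26, 9, -25, 9] -> [42, -26, 9, -25] -> [42, 9, -25, -26] -> [-42, -9, 25, 26]
  [-43, 24, -17, 20, 26, -12, -28, -22, -17, -42] -> [-43, 24, -17, 20, 26, -12, -28, -22, -42] -> [26, 24, 20, -12, -17, -22, -28, -42, -43] -> [-26, -24, -20, 12, 17, 22, 28, 42, 43]
  [-31, -45, -10, -7, -13, 37] -> [-31, -45, -10, -7, -13, 37] -> [37, -7, -10, -13, -31, -45] -> [-37, 7, 10, 13, 31, 45]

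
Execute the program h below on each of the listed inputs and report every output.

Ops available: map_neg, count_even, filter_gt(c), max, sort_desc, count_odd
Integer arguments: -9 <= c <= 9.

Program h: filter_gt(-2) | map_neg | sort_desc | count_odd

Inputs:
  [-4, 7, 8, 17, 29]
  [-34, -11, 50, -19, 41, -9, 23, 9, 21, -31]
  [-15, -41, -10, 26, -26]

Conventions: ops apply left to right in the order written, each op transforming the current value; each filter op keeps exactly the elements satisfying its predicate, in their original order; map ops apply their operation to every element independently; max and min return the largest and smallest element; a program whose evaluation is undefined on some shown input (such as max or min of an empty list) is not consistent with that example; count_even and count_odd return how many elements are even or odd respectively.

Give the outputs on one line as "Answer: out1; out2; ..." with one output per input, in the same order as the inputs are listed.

3; 4; 0

Execution, op by op:
  [-4, 7, 8, 17, 29] -> [7, 8, 17, 29] -> [-7, -8, -17, -29] -> [-7, -8, -17, -29] -> 3
  [-34, -11, 50, -19, 41, -9, 23, 9, 21, -31] -> [50, 41, 23, 9, 21] -> [-50, -41, -23, -9, -21] -> [-9, -21, -23, -41, -50] -> 4
  [-15, -41, -10, 26, -26] -> [26] -> [-26] -> [-26] -> 0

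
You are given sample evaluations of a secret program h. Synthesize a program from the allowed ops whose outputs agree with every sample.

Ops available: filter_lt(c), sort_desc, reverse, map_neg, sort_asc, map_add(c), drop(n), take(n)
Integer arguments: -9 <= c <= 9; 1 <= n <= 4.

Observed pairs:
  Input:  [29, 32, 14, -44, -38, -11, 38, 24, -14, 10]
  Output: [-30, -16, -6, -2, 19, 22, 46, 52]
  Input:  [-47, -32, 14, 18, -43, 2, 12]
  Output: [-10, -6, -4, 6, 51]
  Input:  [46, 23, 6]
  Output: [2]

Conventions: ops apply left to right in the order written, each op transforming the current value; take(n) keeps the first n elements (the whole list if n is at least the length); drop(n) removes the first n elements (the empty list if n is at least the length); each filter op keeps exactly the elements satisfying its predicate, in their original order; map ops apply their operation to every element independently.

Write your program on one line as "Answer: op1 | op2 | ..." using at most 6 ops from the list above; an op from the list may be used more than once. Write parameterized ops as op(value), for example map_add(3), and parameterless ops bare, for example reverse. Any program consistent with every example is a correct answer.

map_add(-6) | map_add(-2) | drop(2) | map_neg | sort_asc

Check, running the answer program on each example:
  [29, 32, 14, -44, -38, -11, 38, 24, -14, 10] -> [23, 26, 8, -50, -44, -17, 32, 18, -20, 4] -> [21, 24, 6, -52, -46, -19, 30, 16, -22, 2] -> [6, -52, -46, -19, 30, 16, -22, 2] -> [-6, 52, 46, 19, -30, -16, 22, -2] -> [-30, -16, -6, -2, 19, 22, 46, 52]
  [-47, -32, 14, 18, -43, 2, 12] -> [-53, -38, 8, 12, -49, -4, 6] -> [-55, -40, 6, 10, -51, -6, 4] -> [6, 10, -51, -6, 4] -> [-6, -10, 51, 6, -4] -> [-10, -6, -4, 6, 51]
  [46, 23, 6] -> [40, 17, 0] -> [38, 15, -2] -> [-2] -> [2] -> [2]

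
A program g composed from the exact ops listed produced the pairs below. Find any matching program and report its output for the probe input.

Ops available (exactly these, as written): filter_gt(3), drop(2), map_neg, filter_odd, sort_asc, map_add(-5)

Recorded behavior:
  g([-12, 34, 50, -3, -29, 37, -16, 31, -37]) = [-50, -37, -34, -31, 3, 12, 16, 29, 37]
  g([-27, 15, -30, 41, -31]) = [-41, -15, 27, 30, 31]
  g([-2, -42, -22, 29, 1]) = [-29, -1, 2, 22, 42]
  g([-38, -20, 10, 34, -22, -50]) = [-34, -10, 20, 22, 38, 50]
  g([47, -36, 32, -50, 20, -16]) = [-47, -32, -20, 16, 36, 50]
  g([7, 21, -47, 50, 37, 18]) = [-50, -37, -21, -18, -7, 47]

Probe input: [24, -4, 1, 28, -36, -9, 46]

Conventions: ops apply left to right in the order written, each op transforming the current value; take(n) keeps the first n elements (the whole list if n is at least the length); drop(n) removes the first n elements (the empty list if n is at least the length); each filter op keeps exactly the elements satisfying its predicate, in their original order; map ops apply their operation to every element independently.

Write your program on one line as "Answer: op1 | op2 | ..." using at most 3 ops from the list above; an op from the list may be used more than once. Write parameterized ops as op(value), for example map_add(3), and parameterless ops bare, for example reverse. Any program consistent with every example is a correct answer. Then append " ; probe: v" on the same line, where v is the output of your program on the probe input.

map_neg | sort_asc ; probe: [-46, -28, -24, -1, 4, 9, 36]

Check, running the answer program on each example:
  [-12, 34, 50, -3, -29, 37, -16, 31, -37] -> [12, -34, -50, 3, 29, -37, 16, -31, 37] -> [-50, -37, -34, -31, 3, 12, 16, 29, 37]
  [-27, 15, -30, 41, -31] -> [27, -15, 30, -41, 31] -> [-41, -15, 27, 30, 31]
  [-2, -42, -22, 29, 1] -> [2, 42, 22, -29, -1] -> [-29, -1, 2, 22, 42]
  [-38, -20, 10, 34, -22, -50] -> [38, 20, -10, -34, 22, 50] -> [-34, -10, 20, 22, 38, 50]
  [47, -36, 32, -50, 20, -16] -> [-47, 36, -32, 50, -20, 16] -> [-47, -32, -20, 16, 36, 50]
  [7, 21, -47, 50, 37, 18] -> [-7, -21, 47, -50, -37, -18] -> [-50, -37, -21, -18, -7, 47]
  probe: [24, -4, 1, 28, -36, -9, 46] -> [-24, 4, -1, -28, 36, 9, -46] -> [-46, -28, -24, -1, 4, 9, 36]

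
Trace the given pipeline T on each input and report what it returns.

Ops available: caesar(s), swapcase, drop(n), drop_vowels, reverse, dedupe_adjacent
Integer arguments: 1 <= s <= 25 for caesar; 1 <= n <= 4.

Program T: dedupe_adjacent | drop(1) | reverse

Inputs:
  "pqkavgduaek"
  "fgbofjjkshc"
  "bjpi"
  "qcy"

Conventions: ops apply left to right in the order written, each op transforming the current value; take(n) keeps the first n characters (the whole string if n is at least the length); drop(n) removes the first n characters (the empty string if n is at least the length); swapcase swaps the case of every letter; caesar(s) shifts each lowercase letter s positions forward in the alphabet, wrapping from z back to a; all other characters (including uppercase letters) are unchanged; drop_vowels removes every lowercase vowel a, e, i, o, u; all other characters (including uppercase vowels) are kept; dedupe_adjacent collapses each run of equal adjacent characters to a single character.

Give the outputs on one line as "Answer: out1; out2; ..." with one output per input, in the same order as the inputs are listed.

"keaudgvakq"; "chskjfobg"; "ipj"; "yc"

Execution, op by op:
  "pqkavgduaek" -> "pqkavgduaek" -> "qkavgduaek" -> "keaudgvakq"
  "fgbofjjkshc" -> "fgbofjkshc" -> "gbofjkshc" -> "chskjfobg"
  "bjpi" -> "bjpi" -> "jpi" -> "ipj"
  "qcy" -> "qcy" -> "cy" -> "yc"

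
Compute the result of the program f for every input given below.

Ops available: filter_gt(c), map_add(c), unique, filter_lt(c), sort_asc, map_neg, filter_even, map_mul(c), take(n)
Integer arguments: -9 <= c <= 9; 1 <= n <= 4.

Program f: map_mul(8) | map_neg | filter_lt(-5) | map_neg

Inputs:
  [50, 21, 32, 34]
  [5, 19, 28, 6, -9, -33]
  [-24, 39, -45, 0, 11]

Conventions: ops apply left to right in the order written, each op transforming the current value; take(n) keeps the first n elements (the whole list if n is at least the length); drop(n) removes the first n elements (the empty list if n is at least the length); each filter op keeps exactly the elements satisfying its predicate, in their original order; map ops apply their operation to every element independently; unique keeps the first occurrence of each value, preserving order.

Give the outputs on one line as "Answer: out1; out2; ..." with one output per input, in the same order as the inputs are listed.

[400, 168, 256, 272]; [40, 152, 224, 48]; [312, 88]

Execution, op by op:
  [50, 21, 32, 34] -> [400, 168, 256, 272] -> [-400, -168, -256, -272] -> [-400, -168, -256, -272] -> [400, 168, 256, 272]
  [5, 19, 28, 6, -9, -33] -> [40, 152, 224, 48, -72, -264] -> [-40, -152, -224, -48, 72, 264] -> [-40, -152, -224, -48] -> [40, 152, 224, 48]
  [-24, 39, -45, 0, 11] -> [-192, 312, -360, 0, 88] -> [192, -312, 360, 0, -88] -> [-312, -88] -> [312, 88]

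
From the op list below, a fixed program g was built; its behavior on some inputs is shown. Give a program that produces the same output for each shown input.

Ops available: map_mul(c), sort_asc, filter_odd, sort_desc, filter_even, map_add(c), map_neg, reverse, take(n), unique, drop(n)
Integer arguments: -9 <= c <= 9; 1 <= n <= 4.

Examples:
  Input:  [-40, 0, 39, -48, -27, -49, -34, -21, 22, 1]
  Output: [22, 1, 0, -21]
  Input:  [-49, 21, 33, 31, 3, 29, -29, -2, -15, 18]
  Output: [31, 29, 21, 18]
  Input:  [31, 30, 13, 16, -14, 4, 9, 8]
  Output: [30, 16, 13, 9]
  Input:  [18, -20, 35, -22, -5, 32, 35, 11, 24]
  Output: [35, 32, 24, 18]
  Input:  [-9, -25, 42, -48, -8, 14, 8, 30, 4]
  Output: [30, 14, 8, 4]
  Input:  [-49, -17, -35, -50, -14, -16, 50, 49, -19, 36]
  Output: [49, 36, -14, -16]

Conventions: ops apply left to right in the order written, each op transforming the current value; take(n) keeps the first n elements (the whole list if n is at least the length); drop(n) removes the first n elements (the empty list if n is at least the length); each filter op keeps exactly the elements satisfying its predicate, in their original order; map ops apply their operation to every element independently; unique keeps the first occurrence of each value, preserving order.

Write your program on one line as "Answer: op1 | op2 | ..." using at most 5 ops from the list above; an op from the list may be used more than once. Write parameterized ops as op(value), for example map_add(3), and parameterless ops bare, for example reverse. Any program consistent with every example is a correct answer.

sort_asc | reverse | drop(1) | take(4)

Check, running the answer program on each example:
  [-40, 0, 39, -48, -27, -49, -34, -21, 22, 1] -> [-49, -48, -40, -34, -27, -21, 0, 1, 22, 39] -> [39, 22, 1, 0, -21, -27, -34, -40, -48, -49] -> [22, 1, 0, -21, -27, -34, -40, -48, -49] -> [22, 1, 0, -21]
  [-49, 21, 33, 31, 3, 29, -29, -2, -15, 18] -> [-49, -29, -15, -2, 3, 18, 21, 29, 31, 33] -> [33, 31, 29, 21, 18, 3, -2, -15, -29, -49] -> [31, 29, 21, 18, 3, -2, -15, -29, -49] -> [31, 29, 21, 18]
  [31, 30, 13, 16, -14, 4, 9, 8] -> [-14, 4, 8, 9, 13, 16, 30, 31] -> [31, 30, 16, 13, 9, 8, 4, -14] -> [30, 16, 13, 9, 8, 4, -14] -> [30, 16, 13, 9]
  [18, -20, 35, -22, -5, 32, 35, 11, 24] -> [-22, -20, -5, 11, 18, 24, 32, 35, 35] -> [35, 35, 32, 24, 18, 11, -5, -20, -22] -> [35, 32, 24, 18, 11, -5, -20, -22] -> [35, 32, 24, 18]
  [-9, -25, 42, -48, -8, 14, 8, 30, 4] -> [-48, -25, -9, -8, 4, 8, 14, 30, 42] -> [42, 30, 14, 8, 4, -8, -9, -25, -48] -> [30, 14, 8, 4, -8, -9, -25, -48] -> [30, 14, 8, 4]
  [-49, -17, -35, -50, -14, -16, 50, 49, -19, 36] -> [-50, -49, -35, -19, -17, -16, -14, 36, 49, 50] -> [50, 49, 36, -14, -16, -17, -19, -35, -49, -50] -> [49, 36, -14, -16, -17, -19, -35, -49, -50] -> [49, 36, -14, -16]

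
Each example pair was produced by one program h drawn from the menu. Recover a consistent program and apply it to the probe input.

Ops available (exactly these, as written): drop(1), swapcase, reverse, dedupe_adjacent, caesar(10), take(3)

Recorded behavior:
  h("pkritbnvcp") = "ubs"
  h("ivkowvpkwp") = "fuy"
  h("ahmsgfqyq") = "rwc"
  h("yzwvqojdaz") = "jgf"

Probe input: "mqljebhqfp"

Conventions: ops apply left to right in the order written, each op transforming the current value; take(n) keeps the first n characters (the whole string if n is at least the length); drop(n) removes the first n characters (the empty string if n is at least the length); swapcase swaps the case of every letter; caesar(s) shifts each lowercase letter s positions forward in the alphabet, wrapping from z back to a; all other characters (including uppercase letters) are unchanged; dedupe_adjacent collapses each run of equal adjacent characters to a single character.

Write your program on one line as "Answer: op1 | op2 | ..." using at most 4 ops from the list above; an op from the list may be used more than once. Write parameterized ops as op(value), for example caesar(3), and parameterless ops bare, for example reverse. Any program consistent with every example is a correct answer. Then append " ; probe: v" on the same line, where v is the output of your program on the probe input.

caesar(10) | drop(1) | take(3) ; probe: "avt"

Check, running the answer program on each example:
  "pkritbnvcp" -> "zubsdlxfmz" -> "ubsdlxfmz" -> "ubs"
  "ivkowvpkwp" -> "sfuygfzugz" -> "fuygfzugz" -> "fuy"
  "ahmsgfqyq" -> "krwcqpaia" -> "rwcqpaia" -> "rwc"
  "yzwvqojdaz" -> "ijgfaytnkj" -> "jgfaytnkj" -> "jgf"
  probe: "mqljebhqfp" -> "wavtolrapz" -> "avtolrapz" -> "avt"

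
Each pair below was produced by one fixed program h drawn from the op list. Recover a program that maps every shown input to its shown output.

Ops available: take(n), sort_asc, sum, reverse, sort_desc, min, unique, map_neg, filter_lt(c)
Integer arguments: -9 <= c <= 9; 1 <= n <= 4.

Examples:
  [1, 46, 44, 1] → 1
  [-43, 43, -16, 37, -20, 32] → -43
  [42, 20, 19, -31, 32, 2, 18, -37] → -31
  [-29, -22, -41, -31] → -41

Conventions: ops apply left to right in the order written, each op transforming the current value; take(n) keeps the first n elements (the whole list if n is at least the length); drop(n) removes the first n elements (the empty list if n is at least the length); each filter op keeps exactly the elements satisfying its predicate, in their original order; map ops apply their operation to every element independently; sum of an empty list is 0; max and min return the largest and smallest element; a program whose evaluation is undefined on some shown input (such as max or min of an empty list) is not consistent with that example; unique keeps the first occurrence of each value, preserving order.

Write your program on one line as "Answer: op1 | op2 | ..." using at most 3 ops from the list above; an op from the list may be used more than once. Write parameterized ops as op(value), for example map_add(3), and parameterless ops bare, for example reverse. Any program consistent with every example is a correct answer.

unique | take(4) | min

Check, running the answer program on each example:
  [1, 46, 44, 1] -> [1, 46, 44] -> [1, 46, 44] -> 1
  [-43, 43, -16, 37, -20, 32] -> [-43, 43, -16, 37, -20, 32] -> [-43, 43, -16, 37] -> -43
  [42, 20, 19, -31, 32, 2, 18, -37] -> [42, 20, 19, -31, 32, 2, 18, -37] -> [42, 20, 19, -31] -> -31
  [-29, -22, -41, -31] -> [-29, -22, -41, -31] -> [-29, -22, -41, -31] -> -41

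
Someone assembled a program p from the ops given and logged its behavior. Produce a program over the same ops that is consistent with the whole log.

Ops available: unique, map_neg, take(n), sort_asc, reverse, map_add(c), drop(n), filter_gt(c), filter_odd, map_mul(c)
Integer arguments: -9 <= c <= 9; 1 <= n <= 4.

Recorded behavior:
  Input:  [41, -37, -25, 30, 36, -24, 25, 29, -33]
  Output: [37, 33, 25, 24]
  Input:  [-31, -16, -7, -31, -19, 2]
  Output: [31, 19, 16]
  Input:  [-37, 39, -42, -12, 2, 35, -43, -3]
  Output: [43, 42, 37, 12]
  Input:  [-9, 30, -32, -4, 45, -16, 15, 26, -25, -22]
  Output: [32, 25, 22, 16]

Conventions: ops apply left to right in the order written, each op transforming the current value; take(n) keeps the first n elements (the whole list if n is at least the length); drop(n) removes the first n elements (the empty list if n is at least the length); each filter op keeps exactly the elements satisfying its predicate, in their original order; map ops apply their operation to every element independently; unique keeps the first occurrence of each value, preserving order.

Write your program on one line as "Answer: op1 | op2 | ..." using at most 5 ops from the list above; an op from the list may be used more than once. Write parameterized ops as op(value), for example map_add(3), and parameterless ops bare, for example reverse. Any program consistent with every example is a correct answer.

sort_asc | take(4) | map_neg | unique

Check, running the answer program on each example:
  [41, -37, -25, 30, 36, -24, 25, 29, -33] -> [-37, -33, -25, -24, 25, 29, 30, 36, 41] -> [-37, -33, -25, -24] -> [37, 33, 25, 24] -> [37, 33, 25, 24]
  [-31, -16, -7, -31, -19, 2] -> [-31, -31, -19, -16, -7, 2] -> [-31, -31, -19, -16] -> [31, 31, 19, 16] -> [31, 19, 16]
  [-37, 39, -42, -12, 2, 35, -43, -3] -> [-43, -42, -37, -12, -3, 2, 35, 39] -> [-43, -42, -37, -12] -> [43, 42, 37, 12] -> [43, 42, 37, 12]
  [-9, 30, -32, -4, 45, -16, 15, 26, -25, -22] -> [-32, -25, -22, -16, -9, -4, 15, 26, 30, 45] -> [-32, -25, -22, -16] -> [32, 25, 22, 16] -> [32, 25, 22, 16]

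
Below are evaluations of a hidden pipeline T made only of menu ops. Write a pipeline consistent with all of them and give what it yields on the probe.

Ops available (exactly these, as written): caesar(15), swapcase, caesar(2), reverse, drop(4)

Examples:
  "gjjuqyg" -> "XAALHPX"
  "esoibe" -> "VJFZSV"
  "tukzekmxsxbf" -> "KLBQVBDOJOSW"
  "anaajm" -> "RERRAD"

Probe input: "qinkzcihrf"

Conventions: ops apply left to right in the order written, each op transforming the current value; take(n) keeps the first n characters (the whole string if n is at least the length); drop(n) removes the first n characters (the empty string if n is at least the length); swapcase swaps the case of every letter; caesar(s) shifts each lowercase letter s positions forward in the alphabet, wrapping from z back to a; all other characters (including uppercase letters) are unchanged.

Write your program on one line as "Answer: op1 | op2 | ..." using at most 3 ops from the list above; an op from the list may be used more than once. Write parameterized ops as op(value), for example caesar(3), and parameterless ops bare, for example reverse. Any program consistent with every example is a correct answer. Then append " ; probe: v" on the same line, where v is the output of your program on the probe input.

caesar(2) | caesar(15) | swapcase ; probe: "HZEBQTZYIW"

Check, running the answer program on each example:
  "gjjuqyg" -> "illwsai" -> "xaalhpx" -> "XAALHPX"
  "esoibe" -> "guqkdg" -> "vjfzsv" -> "VJFZSV"
  "tukzekmxsxbf" -> "vwmbgmozuzdh" -> "klbqvbdojosw" -> "KLBQVBDOJOSW"
  "anaajm" -> "cpcclo" -> "rerrad" -> "RERRAD"
  probe: "qinkzcihrf" -> "skpmbekjth" -> "hzebqtzyiw" -> "HZEBQTZYIW"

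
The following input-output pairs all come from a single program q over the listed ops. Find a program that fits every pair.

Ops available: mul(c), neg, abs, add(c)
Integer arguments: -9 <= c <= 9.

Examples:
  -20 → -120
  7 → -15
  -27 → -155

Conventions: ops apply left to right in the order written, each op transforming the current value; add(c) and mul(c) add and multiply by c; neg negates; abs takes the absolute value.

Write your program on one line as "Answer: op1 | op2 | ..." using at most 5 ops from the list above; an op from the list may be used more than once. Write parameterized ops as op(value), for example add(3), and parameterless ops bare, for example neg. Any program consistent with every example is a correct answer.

add(-4) | abs | neg | mul(-5) | neg

Check, running the answer program on each example:
  -20 -> -24 -> 24 -> -24 -> 120 -> -120
  7 -> 3 -> 3 -> -3 -> 15 -> -15
  -27 -> -31 -> 31 -> -31 -> 155 -> -155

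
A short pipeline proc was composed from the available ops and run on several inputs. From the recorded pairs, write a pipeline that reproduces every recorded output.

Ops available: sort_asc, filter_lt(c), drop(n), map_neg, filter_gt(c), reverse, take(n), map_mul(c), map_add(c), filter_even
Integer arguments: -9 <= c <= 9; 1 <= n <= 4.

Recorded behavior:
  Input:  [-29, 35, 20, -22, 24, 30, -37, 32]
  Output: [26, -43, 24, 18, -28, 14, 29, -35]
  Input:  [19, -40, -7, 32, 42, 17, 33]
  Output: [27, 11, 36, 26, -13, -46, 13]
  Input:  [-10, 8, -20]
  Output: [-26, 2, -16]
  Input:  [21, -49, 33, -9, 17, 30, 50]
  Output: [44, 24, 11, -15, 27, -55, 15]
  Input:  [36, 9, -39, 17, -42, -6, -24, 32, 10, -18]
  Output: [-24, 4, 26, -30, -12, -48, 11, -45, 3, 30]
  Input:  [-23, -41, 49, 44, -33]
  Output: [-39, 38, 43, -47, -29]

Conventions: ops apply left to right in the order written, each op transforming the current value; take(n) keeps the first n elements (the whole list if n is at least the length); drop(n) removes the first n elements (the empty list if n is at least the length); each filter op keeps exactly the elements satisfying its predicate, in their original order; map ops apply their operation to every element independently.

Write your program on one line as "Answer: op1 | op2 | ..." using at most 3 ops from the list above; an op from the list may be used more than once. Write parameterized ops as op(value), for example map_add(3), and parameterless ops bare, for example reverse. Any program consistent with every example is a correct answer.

map_add(-6) | reverse

Check, running the answer program on each example:
  [-29, 35, 20, -22, 24, 30, -37, 32] -> [-35, 29, 14, -28, 18, 24, -43, 26] -> [26, -43, 24, 18, -28, 14, 29, -35]
  [19, -40, -7, 32, 42, 17, 33] -> [13, -46, -13, 26, 36, 11, 27] -> [27, 11, 36, 26, -13, -46, 13]
  [-10, 8, -20] -> [-16, 2, -26] -> [-26, 2, -16]
  [21, -49, 33, -9, 17, 30, 50] -> [15, -55, 27, -15, 11, 24, 44] -> [44, 24, 11, -15, 27, -55, 15]
  [36, 9, -39, 17, -42, -6, -24, 32, 10, -18] -> [30, 3, -45, 11, -48, -12, -30, 26, 4, -24] -> [-24, 4, 26, -30, -12, -48, 11, -45, 3, 30]
  [-23, -41, 49, 44, -33] -> [-29, -47, 43, 38, -39] -> [-39, 38, 43, -47, -29]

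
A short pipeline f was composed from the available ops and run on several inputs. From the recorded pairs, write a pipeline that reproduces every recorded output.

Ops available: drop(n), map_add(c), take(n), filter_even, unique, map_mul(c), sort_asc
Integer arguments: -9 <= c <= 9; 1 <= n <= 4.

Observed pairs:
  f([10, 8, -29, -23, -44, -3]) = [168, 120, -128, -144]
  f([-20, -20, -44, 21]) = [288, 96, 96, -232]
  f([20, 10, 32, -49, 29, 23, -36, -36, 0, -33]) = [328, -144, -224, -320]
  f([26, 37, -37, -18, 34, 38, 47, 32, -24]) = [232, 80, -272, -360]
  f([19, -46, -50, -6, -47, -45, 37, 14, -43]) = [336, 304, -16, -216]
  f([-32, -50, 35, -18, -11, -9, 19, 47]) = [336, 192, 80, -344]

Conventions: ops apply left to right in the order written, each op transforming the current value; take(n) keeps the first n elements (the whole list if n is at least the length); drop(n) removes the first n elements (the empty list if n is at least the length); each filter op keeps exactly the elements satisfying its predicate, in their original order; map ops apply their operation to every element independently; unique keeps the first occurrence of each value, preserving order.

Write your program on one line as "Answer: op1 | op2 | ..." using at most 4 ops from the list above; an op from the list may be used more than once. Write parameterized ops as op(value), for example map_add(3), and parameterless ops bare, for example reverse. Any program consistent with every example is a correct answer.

map_add(8) | take(4) | sort_asc | map_mul(-8)

Check, running the answer program on each example:
  [10, 8, -29, -23, -44, -3] -> [18, 16, -21, -15, -36, 5] -> [18, 16, -21, -15] -> [-21, -15, 16, 18] -> [168, 120, -128, -144]
  [-20, -20, -44, 21] -> [-12, -12, -36, 29] -> [-12, -12, -36, 29] -> [-36, -12, -12, 29] -> [288, 96, 96, -232]
  [20, 10, 32, -49, 29, 23, -36, -36, 0, -33] -> [28, 18, 40, -41, 37, 31, -28, -28, 8, -25] -> [28, 18, 40, -41] -> [-41, 18, 28, 40] -> [328, -144, -224, -320]
  [26, 37, -37, -18, 34, 38, 47, 32, -24] -> [34, 45, -29, -10, 42, 46, 55, 40, -16] -> [34, 45, -29, -10] -> [-29, -10, 34, 45] -> [232, 80, -272, -360]
  [19, -46, -50, -6, -47, -45, 37, 14, -43] -> [27, -38, -42, 2, -39, -37, 45, 22, -35] -> [27, -38, -42, 2] -> [-42, -38, 2, 27] -> [336, 304, -16, -216]
  [-32, -50, 35, -18, -11, -9, 19, 47] -> [-24, -42, 43, -10, -3, -1, 27, 55] -> [-24, -42, 43, -10] -> [-42, -24, -10, 43] -> [336, 192, 80, -344]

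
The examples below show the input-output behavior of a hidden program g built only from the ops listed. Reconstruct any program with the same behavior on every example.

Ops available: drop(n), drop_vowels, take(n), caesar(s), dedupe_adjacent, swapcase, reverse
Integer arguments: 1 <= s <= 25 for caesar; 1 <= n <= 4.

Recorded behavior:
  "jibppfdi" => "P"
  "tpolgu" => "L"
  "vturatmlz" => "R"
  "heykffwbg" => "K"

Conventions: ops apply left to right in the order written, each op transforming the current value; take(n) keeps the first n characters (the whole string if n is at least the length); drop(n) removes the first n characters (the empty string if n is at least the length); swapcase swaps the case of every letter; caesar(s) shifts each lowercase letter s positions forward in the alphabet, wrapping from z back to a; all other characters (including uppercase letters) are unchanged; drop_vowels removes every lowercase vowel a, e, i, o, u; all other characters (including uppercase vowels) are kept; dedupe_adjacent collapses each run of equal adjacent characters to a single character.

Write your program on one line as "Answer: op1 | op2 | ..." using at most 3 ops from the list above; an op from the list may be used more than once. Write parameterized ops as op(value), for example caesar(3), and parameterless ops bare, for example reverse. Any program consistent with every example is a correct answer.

drop(3) | take(1) | swapcase

Check, running the answer program on each example:
  "jibppfdi" -> "ppfdi" -> "p" -> "P"
  "tpolgu" -> "lgu" -> "l" -> "L"
  "vturatmlz" -> "ratmlz" -> "r" -> "R"
  "heykffwbg" -> "kffwbg" -> "k" -> "K"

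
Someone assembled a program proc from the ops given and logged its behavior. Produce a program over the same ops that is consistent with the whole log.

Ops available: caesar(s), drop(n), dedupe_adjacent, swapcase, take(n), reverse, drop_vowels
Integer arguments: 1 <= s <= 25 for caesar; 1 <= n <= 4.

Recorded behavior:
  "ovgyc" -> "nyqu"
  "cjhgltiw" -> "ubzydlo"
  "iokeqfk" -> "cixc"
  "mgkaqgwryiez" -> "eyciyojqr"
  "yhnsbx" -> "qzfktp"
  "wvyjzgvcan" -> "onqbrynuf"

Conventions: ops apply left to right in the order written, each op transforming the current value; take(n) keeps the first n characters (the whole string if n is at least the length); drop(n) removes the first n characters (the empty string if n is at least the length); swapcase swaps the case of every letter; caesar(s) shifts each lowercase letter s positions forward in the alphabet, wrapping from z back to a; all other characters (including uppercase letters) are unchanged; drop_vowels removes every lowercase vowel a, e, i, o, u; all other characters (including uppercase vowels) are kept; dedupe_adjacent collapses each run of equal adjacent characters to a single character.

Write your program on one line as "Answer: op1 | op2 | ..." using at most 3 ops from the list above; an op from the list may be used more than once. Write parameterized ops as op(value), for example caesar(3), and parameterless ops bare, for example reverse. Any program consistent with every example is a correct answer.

drop_vowels | caesar(15) | caesar(3)

Check, running the answer program on each example:
  "ovgyc" -> "vgyc" -> "kvnr" -> "nyqu"
  "cjhgltiw" -> "cjhgltw" -> "rywvail" -> "ubzydlo"
  "iokeqfk" -> "kqfk" -> "zfuz" -> "cixc"
  "mgkaqgwryiez" -> "mgkqgwryz" -> "bvzfvlgno" -> "eyciyojqr"
  "yhnsbx" -> "yhnsbx" -> "nwchqm" -> "qzfktp"
  "wvyjzgvcan" -> "wvyjzgvcn" -> "lknyovkrc" -> "onqbrynuf"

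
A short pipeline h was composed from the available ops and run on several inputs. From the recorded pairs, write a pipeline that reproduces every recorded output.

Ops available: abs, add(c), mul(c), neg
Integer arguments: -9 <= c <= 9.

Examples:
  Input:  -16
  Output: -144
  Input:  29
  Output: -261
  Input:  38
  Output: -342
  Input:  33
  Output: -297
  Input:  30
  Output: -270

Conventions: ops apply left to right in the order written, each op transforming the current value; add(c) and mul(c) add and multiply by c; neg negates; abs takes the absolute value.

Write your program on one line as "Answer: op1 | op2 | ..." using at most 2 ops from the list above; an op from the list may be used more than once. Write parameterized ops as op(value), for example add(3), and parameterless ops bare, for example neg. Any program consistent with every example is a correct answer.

abs | mul(-9)

Check, running the answer program on each example:
  -16 -> 16 -> -144
  29 -> 29 -> -261
  38 -> 38 -> -342
  33 -> 33 -> -297
  30 -> 30 -> -270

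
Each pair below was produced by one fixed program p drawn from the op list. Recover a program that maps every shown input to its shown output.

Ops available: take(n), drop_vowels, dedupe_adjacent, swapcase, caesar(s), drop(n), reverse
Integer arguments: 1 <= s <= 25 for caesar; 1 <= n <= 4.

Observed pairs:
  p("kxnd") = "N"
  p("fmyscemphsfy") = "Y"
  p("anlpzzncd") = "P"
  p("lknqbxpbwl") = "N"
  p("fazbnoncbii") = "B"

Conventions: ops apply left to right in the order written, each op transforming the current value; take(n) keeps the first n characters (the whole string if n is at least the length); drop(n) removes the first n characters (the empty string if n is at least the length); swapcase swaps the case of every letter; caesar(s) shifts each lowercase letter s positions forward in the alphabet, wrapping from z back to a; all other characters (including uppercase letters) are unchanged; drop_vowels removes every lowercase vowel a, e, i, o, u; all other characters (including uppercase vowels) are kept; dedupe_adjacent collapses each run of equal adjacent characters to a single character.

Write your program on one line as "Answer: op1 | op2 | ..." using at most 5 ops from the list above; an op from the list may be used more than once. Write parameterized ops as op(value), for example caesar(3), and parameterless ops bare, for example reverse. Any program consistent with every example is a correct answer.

drop_vowels | drop(2) | swapcase | take(1)

Check, running the answer program on each example:
  "kxnd" -> "kxnd" -> "nd" -> "ND" -> "N"
  "fmyscemphsfy" -> "fmyscmphsfy" -> "yscmphsfy" -> "YSCMPHSFY" -> "Y"
  "anlpzzncd" -> "nlpzzncd" -> "pzzncd" -> "PZZNCD" -> "P"
  "lknqbxpbwl" -> "lknqbxpbwl" -> "nqbxpbwl" -> "NQBXPBWL" -> "N"
  "fazbnoncbii" -> "fzbnncb" -> "bnncb" -> "BNNCB" -> "B"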